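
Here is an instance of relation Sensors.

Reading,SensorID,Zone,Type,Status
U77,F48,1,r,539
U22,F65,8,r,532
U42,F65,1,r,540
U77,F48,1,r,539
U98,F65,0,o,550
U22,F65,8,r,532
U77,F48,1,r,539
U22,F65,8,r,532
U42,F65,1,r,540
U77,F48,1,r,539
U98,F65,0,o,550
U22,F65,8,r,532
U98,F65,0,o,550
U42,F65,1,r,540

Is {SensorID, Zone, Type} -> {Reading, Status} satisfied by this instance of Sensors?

(SensorID=F48, Zone=1, Type=r): 4 rows → {Reading,Status} = (U77, 539), (U77, 539), (U77, 539), (U77, 539) ✓
(SensorID=F65, Zone=8, Type=r): 4 rows → {Reading,Status} = (U22, 532), (U22, 532), (U22, 532), (U22, 532) ✓
(SensorID=F65, Zone=1, Type=r): 3 rows → {Reading,Status} = (U42, 540), (U42, 540), (U42, 540) ✓
(SensorID=F65, Zone=0, Type=o): 3 rows → {Reading,Status} = (U98, 550), (U98, 550), (U98, 550) ✓
Every {SensorID, Zone, Type} value is associated with a single {Reading, Status} value, so {SensorID, Zone, Type} -> {Reading, Status} holds.

Yes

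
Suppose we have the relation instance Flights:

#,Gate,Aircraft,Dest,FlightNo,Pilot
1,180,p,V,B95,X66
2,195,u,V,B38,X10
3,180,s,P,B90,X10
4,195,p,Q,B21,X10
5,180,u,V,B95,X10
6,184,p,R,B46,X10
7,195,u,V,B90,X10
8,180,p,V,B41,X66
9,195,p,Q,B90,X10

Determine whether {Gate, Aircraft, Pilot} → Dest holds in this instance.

Yes

(Gate=180, Aircraft=p, Pilot=X66): rows 1, 8 → Dest = V, V ✓
(Gate=195, Aircraft=u, Pilot=X10): rows 2, 7 → Dest = V, V ✓
(Gate=180, Aircraft=s, Pilot=X10): row 3 → Dest = P ✓
(Gate=195, Aircraft=p, Pilot=X10): rows 4, 9 → Dest = Q, Q ✓
(Gate=180, Aircraft=u, Pilot=X10): row 5 → Dest = V ✓
(Gate=184, Aircraft=p, Pilot=X10): row 6 → Dest = R ✓
Every {Gate, Aircraft, Pilot} value is associated with a single Dest value, so {Gate, Aircraft, Pilot} → Dest holds.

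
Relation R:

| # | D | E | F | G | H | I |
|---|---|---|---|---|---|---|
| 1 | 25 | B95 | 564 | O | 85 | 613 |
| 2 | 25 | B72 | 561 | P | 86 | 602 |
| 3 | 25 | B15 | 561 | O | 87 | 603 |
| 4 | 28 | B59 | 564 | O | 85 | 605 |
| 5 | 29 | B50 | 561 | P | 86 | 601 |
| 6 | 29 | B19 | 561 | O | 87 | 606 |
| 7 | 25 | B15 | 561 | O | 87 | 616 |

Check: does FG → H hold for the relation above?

(F=564, G=O): rows 1, 4 → H = 85, 85 ✓
(F=561, G=P): rows 2, 5 → H = 86, 86 ✓
(F=561, G=O): rows 3, 6, 7 → H = 87, 87, 87 ✓
Every FG value is associated with a single H value, so FG → H holds.

Yes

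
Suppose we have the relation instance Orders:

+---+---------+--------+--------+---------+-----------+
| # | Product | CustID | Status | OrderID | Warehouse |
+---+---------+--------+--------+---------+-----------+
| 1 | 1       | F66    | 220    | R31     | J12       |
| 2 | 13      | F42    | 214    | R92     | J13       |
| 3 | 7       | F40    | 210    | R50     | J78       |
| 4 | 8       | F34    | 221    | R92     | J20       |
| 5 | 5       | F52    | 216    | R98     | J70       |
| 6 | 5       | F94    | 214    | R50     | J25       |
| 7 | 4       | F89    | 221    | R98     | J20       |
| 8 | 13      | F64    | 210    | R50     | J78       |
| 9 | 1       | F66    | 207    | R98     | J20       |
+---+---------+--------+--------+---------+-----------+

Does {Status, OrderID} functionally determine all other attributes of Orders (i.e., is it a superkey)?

No

Rows 3 and 8 have the same {Status, OrderID} value (Status=210, OrderID=R50) but are distinct tuples, so {Status, OrderID} does not determine every attribute — not a superkey.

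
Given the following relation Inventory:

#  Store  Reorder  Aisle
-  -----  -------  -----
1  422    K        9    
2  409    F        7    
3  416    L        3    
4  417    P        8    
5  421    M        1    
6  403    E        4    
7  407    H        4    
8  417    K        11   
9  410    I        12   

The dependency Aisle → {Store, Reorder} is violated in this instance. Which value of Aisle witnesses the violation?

4

Aisle=9: row 1 → {Store,Reorder} = (422, K) ✓
Aisle=7: row 2 → {Store,Reorder} = (409, F) ✓
Aisle=3: row 3 → {Store,Reorder} = (416, L) ✓
Aisle=8: row 4 → {Store,Reorder} = (417, P) ✓
Aisle=1: row 5 → {Store,Reorder} = (421, M) ✓
Aisle=4: rows 6, 7 → {Store,Reorder} takes values {(403, E), (407, H)} — violation
Aisle=11: row 8 → {Store,Reorder} = (417, K) ✓
Aisle=12: row 9 → {Store,Reorder} = (410, I) ✓
The only Aisle value with inconsistent RHS is Aisle=4.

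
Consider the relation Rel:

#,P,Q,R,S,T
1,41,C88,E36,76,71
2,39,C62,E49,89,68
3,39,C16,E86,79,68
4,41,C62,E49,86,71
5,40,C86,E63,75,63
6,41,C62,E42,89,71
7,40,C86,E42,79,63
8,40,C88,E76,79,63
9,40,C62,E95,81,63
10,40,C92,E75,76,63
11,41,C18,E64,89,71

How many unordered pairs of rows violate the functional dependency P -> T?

0

P=41: all 4 rows agree on T — 0 pairs.
P=39: all 2 rows agree on T — 0 pairs.
P=40: all 5 rows agree on T — 0 pairs.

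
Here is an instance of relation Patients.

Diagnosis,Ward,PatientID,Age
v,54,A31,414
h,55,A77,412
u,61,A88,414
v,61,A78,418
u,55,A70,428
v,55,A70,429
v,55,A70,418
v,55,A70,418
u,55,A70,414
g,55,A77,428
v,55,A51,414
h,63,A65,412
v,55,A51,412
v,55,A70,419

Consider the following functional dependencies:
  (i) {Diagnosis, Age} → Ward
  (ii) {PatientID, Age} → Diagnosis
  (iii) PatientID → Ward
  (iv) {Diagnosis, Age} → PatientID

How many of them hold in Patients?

(i) {Diagnosis, Age} → Ward: (Diagnosis=v, Age=414): 2 rows → Ward takes values {54, 55} — violation; (Diagnosis=h, Age=412): 2 rows → Ward takes values {55, 63} — violation; (Diagnosis=u, Age=414): 2 rows → Ward takes values {61, 55} — violation; (Diagnosis=v, Age=418): 3 rows → Ward takes values {61, 55} — violation — fails.
(ii) {PatientID, Age} → Diagnosis: every LHS value maps to a single RHS value — holds.
(iii) PatientID → Ward: every LHS value maps to a single RHS value — holds.
(iv) {Diagnosis, Age} → PatientID: (Diagnosis=v, Age=414): 2 rows → PatientID takes values {A31, A51} — violation; (Diagnosis=h, Age=412): 2 rows → PatientID takes values {A77, A65} — violation; (Diagnosis=u, Age=414): 2 rows → PatientID takes values {A88, A70} — violation; (Diagnosis=v, Age=418): 3 rows → PatientID takes values {A78, A70} — violation — fails.
2 of the 4 dependencies hold.

2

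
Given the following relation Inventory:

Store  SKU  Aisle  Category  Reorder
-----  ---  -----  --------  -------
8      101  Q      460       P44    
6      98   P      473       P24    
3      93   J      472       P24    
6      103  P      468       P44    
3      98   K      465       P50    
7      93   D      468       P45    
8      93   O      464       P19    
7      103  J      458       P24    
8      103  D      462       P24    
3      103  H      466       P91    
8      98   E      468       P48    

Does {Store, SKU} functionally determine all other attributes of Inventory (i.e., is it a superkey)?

All 11 rows have distinct {Store, SKU} values, so {Store, SKU} → (all attributes) holds and {Store, SKU} is a superkey.

Yes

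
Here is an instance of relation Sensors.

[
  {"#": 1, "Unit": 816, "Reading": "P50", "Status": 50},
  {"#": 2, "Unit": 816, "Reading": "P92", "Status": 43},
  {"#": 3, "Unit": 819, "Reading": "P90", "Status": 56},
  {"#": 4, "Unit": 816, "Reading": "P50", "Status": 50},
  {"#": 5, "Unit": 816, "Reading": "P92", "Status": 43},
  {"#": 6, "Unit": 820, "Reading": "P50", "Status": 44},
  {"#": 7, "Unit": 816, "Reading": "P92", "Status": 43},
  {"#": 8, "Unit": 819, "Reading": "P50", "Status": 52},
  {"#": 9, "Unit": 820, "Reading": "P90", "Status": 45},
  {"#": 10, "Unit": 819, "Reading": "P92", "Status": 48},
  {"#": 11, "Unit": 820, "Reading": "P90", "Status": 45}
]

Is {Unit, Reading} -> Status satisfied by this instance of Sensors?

Yes

(Unit=816, Reading=P50): rows 1, 4 → Status = 50, 50 ✓
(Unit=816, Reading=P92): rows 2, 5, 7 → Status = 43, 43, 43 ✓
(Unit=819, Reading=P90): row 3 → Status = 56 ✓
(Unit=820, Reading=P50): row 6 → Status = 44 ✓
(Unit=819, Reading=P50): row 8 → Status = 52 ✓
(Unit=820, Reading=P90): rows 9, 11 → Status = 45, 45 ✓
(Unit=819, Reading=P92): row 10 → Status = 48 ✓
Every {Unit, Reading} value is associated with a single Status value, so {Unit, Reading} -> Status holds.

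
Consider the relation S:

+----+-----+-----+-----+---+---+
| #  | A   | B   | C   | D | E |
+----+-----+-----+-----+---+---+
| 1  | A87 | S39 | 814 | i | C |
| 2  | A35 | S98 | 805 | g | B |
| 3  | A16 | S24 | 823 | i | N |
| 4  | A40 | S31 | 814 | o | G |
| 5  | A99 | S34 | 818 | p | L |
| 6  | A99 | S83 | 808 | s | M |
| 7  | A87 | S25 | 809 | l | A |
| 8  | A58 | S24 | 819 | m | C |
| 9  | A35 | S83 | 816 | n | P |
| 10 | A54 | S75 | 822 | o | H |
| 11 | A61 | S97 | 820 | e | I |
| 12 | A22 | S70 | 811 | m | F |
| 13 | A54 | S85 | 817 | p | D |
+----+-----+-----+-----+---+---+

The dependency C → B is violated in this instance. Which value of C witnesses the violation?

C=814: rows 1, 4 → B takes values {S39, S31} — violation
C=805: row 2 → B = S98 ✓
C=823: row 3 → B = S24 ✓
C=818: row 5 → B = S34 ✓
C=808: row 6 → B = S83 ✓
C=809: row 7 → B = S25 ✓
C=819: row 8 → B = S24 ✓
C=816: row 9 → B = S83 ✓
C=822: row 10 → B = S75 ✓
C=820: row 11 → B = S97 ✓
C=811: row 12 → B = S70 ✓
C=817: row 13 → B = S85 ✓
The only C value with inconsistent B is C=814.

814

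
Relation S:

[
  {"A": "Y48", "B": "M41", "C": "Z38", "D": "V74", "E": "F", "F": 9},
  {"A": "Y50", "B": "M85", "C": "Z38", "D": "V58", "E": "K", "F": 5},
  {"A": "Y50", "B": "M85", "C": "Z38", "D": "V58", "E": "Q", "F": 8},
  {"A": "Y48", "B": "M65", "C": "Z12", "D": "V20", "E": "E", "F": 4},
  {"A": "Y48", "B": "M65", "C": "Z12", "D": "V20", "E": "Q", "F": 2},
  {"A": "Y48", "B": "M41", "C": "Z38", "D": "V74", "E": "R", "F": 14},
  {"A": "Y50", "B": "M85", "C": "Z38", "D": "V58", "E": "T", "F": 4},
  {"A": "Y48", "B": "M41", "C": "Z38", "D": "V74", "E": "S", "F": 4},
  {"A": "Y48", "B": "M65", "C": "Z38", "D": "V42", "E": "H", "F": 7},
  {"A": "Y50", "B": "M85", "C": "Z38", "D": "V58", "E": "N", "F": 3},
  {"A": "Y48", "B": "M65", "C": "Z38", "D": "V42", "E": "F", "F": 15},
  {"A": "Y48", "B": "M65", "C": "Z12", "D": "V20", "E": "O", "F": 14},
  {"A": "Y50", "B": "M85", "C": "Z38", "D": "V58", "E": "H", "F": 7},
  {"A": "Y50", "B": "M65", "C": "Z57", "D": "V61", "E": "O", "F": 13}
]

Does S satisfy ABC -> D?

(A=Y48, B=M41, C=Z38): 3 rows → D = V74, V74, V74 ✓
(A=Y50, B=M85, C=Z38): 5 rows → D = V58, V58, V58, V58, V58 ✓
(A=Y48, B=M65, C=Z12): 3 rows → D = V20, V20, V20 ✓
(A=Y48, B=M65, C=Z38): 2 rows → D = V42, V42 ✓
(A=Y50, B=M65, C=Z57): 1 row → D = V61 ✓
Every ABC value is associated with a single D value, so ABC -> D holds.

Yes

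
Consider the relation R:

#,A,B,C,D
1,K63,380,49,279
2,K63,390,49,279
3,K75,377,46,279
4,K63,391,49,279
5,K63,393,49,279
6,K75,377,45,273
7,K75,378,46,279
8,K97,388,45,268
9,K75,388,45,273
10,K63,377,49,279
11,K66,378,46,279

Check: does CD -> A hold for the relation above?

No

(C=49, D=279): rows 1, 2, 4, 5, 10 → A = K63, K63, K63, K63, K63 ✓
(C=46, D=279): rows 3, 7, 11 → A takes values {K75, K66} — violation
(C=45, D=273): rows 6, 9 → A = K75, K75 ✓
(C=45, D=268): row 8 → A = K97 ✓
Two rows agree on CD but differ on A, so CD -> A does not hold.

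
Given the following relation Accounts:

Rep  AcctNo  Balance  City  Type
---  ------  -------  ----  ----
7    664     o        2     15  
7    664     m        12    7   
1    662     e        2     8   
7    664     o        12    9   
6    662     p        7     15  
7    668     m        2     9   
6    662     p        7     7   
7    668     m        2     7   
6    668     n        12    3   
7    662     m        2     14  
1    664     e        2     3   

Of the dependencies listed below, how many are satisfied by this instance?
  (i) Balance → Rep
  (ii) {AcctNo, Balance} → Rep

2

(i) Balance → Rep: every LHS value maps to a single RHS value — holds.
(ii) {AcctNo, Balance} → Rep: every LHS value maps to a single RHS value — holds.
2 of the 2 dependencies hold.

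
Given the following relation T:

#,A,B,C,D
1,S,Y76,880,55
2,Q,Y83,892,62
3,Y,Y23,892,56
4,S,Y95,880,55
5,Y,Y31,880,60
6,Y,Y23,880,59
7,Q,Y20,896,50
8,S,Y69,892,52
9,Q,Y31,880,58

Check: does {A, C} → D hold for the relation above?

No

(A=S, C=880): rows 1, 4 → D = 55, 55 ✓
(A=Q, C=892): row 2 → D = 62 ✓
(A=Y, C=892): row 3 → D = 56 ✓
(A=Y, C=880): rows 5, 6 → D takes values {60, 59} — violation
(A=Q, C=896): row 7 → D = 50 ✓
(A=S, C=892): row 8 → D = 52 ✓
(A=Q, C=880): row 9 → D = 58 ✓
Two rows agree on {A, C} but differ on D, so {A, C} → D does not hold.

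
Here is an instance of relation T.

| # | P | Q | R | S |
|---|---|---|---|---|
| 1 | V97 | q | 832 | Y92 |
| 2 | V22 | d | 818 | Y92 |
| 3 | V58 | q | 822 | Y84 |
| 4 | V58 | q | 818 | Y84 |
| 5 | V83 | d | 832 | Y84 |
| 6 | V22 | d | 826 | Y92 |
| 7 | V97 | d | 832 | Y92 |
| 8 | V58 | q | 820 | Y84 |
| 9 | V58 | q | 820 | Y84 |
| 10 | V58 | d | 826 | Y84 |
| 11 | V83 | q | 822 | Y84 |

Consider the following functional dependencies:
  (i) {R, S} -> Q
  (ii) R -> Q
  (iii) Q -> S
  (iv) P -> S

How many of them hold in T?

1

(i) {R, S} -> Q: (R=832, S=Y92): rows 1, 7 → Q takes values {q, d} — violation — fails.
(ii) R -> Q: R=832: rows 1, 5, 7 → Q takes values {q, d} — violation; R=818: rows 2, 4 → Q takes values {d, q} — violation — fails.
(iii) Q -> S: Q=q: rows 1, 3, 4, 8, 9, 11 → S takes values {Y92, Y84} — violation; Q=d: rows 2, 5, 6, 7, 10 → S takes values {Y92, Y84} — violation — fails.
(iv) P -> S: every LHS value maps to a single RHS value — holds.
1 of the 4 dependencies holds.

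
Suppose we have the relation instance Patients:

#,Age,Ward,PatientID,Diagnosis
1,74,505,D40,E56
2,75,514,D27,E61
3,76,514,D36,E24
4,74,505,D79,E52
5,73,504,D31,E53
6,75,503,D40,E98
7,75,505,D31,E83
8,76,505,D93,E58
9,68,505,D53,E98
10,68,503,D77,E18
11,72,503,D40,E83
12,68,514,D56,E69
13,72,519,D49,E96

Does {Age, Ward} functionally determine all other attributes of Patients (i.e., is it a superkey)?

Rows 1 and 4 have the same {Age, Ward} value (Age=74, Ward=505) but are distinct tuples, so {Age, Ward} does not determine every attribute — not a superkey.

No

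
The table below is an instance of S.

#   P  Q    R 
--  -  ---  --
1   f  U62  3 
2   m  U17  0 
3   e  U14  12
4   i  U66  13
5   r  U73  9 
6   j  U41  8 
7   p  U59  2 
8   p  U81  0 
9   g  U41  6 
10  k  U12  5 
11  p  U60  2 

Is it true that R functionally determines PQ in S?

No

R=3: row 1 → {P,Q} = (f, U62) ✓
R=0: rows 2, 8 → {P,Q} takes values {(m, U17), (p, U81)} — violation
R=12: row 3 → {P,Q} = (e, U14) ✓
R=13: row 4 → {P,Q} = (i, U66) ✓
R=9: row 5 → {P,Q} = (r, U73) ✓
R=8: row 6 → {P,Q} = (j, U41) ✓
R=2: rows 7, 11 → {P,Q} takes values {(p, U59), (p, U60)} — violation
R=6: row 9 → {P,Q} = (g, U41) ✓
R=5: row 10 → {P,Q} = (k, U12) ✓
Two rows agree on R but differ on PQ, so R → PQ does not hold.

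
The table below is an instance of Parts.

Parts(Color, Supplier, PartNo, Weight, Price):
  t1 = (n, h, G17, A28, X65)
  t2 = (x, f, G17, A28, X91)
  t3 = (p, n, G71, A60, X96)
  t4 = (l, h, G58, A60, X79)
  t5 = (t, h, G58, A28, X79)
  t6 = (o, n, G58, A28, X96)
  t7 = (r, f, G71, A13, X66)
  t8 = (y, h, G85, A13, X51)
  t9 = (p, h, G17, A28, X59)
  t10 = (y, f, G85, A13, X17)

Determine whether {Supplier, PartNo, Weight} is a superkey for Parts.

No

Rows 1 and 9 have the same {Supplier, PartNo, Weight} value (Supplier=h, PartNo=G17, Weight=A28) but are distinct tuples, so {Supplier, PartNo, Weight} does not determine every attribute — not a superkey.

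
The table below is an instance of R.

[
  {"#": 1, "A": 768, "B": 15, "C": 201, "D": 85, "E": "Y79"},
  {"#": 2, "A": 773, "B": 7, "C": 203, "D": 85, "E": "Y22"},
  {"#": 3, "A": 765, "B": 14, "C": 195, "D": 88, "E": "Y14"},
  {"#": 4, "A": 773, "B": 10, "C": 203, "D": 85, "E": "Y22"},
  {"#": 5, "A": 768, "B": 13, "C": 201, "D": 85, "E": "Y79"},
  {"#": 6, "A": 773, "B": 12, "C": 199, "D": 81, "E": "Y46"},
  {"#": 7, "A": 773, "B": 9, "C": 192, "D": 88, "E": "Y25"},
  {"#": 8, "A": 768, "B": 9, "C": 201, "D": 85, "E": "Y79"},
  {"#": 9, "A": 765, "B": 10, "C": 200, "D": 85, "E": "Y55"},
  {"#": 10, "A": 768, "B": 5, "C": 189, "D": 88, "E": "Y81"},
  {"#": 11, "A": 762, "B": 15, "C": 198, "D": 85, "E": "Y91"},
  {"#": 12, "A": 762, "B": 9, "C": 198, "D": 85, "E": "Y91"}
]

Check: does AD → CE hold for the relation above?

Yes

(A=768, D=85): rows 1, 5, 8 → {C,E} = (201, Y79), (201, Y79), (201, Y79) ✓
(A=773, D=85): rows 2, 4 → {C,E} = (203, Y22), (203, Y22) ✓
(A=765, D=88): row 3 → {C,E} = (195, Y14) ✓
(A=773, D=81): row 6 → {C,E} = (199, Y46) ✓
(A=773, D=88): row 7 → {C,E} = (192, Y25) ✓
(A=765, D=85): row 9 → {C,E} = (200, Y55) ✓
(A=768, D=88): row 10 → {C,E} = (189, Y81) ✓
(A=762, D=85): rows 11, 12 → {C,E} = (198, Y91), (198, Y91) ✓
Every AD value is associated with a single CE value, so AD → CE holds.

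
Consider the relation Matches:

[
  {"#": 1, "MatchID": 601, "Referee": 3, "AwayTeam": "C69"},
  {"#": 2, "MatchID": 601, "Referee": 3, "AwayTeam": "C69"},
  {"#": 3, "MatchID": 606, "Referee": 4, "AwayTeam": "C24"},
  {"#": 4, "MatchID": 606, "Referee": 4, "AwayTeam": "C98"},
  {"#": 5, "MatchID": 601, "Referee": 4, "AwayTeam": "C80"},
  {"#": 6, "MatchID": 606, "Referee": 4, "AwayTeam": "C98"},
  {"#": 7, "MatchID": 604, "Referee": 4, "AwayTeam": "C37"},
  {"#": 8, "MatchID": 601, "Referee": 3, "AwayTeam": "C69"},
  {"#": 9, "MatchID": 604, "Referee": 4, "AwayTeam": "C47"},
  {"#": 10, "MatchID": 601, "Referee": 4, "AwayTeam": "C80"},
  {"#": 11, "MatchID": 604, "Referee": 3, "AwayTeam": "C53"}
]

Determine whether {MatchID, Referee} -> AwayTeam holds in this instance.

No

(MatchID=601, Referee=3): rows 1, 2, 8 → AwayTeam = C69, C69, C69 ✓
(MatchID=606, Referee=4): rows 3, 4, 6 → AwayTeam takes values {C24, C98} — violation
(MatchID=601, Referee=4): rows 5, 10 → AwayTeam = C80, C80 ✓
(MatchID=604, Referee=4): rows 7, 9 → AwayTeam takes values {C37, C47} — violation
(MatchID=604, Referee=3): row 11 → AwayTeam = C53 ✓
Two rows agree on {MatchID, Referee} but differ on AwayTeam, so {MatchID, Referee} -> AwayTeam does not hold.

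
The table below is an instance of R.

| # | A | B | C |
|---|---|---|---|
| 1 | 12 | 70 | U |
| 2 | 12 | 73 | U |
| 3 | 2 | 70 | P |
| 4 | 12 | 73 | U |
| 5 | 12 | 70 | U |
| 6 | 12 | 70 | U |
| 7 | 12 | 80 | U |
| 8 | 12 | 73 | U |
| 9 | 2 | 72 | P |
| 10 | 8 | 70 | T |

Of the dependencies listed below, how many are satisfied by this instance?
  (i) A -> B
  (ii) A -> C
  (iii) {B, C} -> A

(i) A -> B: A=12: rows 1, 2, 4, 5, 6, 7, 8 → B takes values {70, 73, 80} — violation; A=2: rows 3, 9 → B takes values {70, 72} — violation — fails.
(ii) A -> C: every LHS value maps to a single RHS value — holds.
(iii) {B, C} -> A: every LHS value maps to a single RHS value — holds.
2 of the 3 dependencies hold.

2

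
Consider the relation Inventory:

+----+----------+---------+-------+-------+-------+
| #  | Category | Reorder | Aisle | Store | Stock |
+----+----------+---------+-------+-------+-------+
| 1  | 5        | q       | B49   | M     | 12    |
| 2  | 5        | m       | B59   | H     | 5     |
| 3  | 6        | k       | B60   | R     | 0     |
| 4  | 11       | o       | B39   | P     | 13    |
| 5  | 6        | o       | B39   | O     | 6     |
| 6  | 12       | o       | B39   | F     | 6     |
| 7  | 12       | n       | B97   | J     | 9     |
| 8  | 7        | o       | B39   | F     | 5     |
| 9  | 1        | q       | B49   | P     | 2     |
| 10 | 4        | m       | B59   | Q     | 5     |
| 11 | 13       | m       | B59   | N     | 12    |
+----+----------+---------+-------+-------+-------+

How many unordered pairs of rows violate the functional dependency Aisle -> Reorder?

0

Aisle=B49: all 2 rows agree on Reorder — 0 pairs.
Aisle=B59: all 3 rows agree on Reorder — 0 pairs.
Aisle=B39: all 4 rows agree on Reorder — 0 pairs.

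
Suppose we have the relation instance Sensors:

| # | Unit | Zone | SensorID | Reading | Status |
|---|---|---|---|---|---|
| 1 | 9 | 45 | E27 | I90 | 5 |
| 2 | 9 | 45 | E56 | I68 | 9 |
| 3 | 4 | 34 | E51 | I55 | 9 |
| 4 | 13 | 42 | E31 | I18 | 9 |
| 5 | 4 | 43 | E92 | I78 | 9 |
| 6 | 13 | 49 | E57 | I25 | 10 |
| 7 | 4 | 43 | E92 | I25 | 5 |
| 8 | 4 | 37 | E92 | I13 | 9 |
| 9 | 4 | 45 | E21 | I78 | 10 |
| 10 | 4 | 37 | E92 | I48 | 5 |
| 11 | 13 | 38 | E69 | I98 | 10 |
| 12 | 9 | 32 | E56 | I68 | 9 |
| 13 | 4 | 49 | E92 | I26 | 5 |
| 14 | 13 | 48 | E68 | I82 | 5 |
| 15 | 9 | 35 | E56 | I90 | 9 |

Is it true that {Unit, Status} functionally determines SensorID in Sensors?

(Unit=9, Status=5): row 1 → SensorID = E27 ✓
(Unit=9, Status=9): rows 2, 12, 15 → SensorID = E56, E56, E56 ✓
(Unit=4, Status=9): rows 3, 5, 8 → SensorID takes values {E51, E92} — violation
(Unit=13, Status=9): row 4 → SensorID = E31 ✓
(Unit=13, Status=10): rows 6, 11 → SensorID takes values {E57, E69} — violation
(Unit=4, Status=5): rows 7, 10, 13 → SensorID = E92, E92, E92 ✓
(Unit=4, Status=10): row 9 → SensorID = E21 ✓
(Unit=13, Status=5): row 14 → SensorID = E68 ✓
Two rows agree on {Unit, Status} but differ on SensorID, so {Unit, Status} → SensorID does not hold.

No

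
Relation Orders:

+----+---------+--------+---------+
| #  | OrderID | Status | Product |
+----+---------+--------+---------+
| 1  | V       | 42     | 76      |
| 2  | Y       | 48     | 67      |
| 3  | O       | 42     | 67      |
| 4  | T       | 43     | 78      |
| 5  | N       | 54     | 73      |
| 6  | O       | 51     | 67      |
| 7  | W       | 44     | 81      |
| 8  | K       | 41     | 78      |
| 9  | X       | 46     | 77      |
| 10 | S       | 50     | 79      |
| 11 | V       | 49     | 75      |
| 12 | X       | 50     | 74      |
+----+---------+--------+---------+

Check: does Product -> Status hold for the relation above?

No

Product=76: row 1 → Status = 42 ✓
Product=67: rows 2, 3, 6 → Status takes values {48, 42, 51} — violation
Product=78: rows 4, 8 → Status takes values {43, 41} — violation
Product=73: row 5 → Status = 54 ✓
Product=81: row 7 → Status = 44 ✓
Product=77: row 9 → Status = 46 ✓
Product=79: row 10 → Status = 50 ✓
Product=75: row 11 → Status = 49 ✓
Product=74: row 12 → Status = 50 ✓
Two rows agree on Product but differ on Status, so Product -> Status does not hold.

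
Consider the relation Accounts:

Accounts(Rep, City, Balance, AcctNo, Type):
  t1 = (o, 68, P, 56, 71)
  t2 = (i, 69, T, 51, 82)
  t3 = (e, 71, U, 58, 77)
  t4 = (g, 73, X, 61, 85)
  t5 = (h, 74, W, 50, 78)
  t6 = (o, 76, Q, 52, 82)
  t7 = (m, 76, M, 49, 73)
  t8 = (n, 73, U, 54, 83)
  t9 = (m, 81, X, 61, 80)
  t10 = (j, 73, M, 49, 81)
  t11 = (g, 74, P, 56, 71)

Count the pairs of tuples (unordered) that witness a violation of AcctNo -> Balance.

AcctNo=56: all 2 rows agree on Balance — 0 pairs.
AcctNo=61: all 2 rows agree on Balance — 0 pairs.
AcctNo=49: all 2 rows agree on Balance — 0 pairs.

0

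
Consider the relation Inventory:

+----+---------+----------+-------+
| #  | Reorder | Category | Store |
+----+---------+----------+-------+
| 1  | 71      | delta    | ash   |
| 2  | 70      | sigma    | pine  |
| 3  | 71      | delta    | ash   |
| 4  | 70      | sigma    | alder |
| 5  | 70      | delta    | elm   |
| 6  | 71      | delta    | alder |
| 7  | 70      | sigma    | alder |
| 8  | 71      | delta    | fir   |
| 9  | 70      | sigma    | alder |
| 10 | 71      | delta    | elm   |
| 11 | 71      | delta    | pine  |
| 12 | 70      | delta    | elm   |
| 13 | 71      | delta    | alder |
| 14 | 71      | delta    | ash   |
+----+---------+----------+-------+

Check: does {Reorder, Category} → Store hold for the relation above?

(Reorder=71, Category=delta): rows 1, 3, 6, 8, 10, 11, 13, 14 → Store takes values {ash, alder, fir, elm, pine} — violation
(Reorder=70, Category=sigma): rows 2, 4, 7, 9 → Store takes values {pine, alder} — violation
(Reorder=70, Category=delta): rows 5, 12 → Store = elm, elm ✓
Two rows agree on {Reorder, Category} but differ on Store, so {Reorder, Category} → Store does not hold.

No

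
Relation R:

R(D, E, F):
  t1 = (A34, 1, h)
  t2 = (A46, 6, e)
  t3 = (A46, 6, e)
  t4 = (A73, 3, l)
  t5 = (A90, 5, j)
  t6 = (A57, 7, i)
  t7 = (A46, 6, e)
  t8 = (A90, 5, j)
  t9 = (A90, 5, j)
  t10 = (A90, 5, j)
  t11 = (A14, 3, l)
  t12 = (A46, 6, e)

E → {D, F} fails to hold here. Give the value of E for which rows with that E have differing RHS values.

E=1: row 1 → {D,F} = (A34, h) ✓
E=6: rows 2, 3, 7, 12 → {D,F} = (A46, e), (A46, e), (A46, e), (A46, e) ✓
E=3: rows 4, 11 → {D,F} takes values {(A73, l), (A14, l)} — violation
E=5: rows 5, 8, 9, 10 → {D,F} = (A90, j), (A90, j), (A90, j), (A90, j) ✓
E=7: row 6 → {D,F} = (A57, i) ✓
The only E value with inconsistent RHS is E=3.

3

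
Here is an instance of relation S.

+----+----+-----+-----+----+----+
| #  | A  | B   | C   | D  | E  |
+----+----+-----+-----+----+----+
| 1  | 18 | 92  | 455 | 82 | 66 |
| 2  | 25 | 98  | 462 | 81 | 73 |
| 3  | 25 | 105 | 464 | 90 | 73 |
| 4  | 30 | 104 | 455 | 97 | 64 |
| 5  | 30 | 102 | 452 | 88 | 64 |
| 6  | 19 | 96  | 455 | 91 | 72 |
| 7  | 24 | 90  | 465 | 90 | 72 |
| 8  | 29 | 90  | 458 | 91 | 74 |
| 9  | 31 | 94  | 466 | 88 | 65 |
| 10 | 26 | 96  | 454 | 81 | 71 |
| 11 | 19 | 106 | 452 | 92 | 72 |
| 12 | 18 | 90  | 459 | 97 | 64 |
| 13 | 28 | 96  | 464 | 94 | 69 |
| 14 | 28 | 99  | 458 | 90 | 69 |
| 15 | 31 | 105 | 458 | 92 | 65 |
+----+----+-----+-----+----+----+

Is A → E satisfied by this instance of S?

A=18: rows 1, 12 → E takes values {66, 64} — violation
A=25: rows 2, 3 → E = 73, 73 ✓
A=30: rows 4, 5 → E = 64, 64 ✓
A=19: rows 6, 11 → E = 72, 72 ✓
A=24: row 7 → E = 72 ✓
A=29: row 8 → E = 74 ✓
A=31: rows 9, 15 → E = 65, 65 ✓
A=26: row 10 → E = 71 ✓
A=28: rows 13, 14 → E = 69, 69 ✓
Two rows agree on A but differ on E, so A → E does not hold.

No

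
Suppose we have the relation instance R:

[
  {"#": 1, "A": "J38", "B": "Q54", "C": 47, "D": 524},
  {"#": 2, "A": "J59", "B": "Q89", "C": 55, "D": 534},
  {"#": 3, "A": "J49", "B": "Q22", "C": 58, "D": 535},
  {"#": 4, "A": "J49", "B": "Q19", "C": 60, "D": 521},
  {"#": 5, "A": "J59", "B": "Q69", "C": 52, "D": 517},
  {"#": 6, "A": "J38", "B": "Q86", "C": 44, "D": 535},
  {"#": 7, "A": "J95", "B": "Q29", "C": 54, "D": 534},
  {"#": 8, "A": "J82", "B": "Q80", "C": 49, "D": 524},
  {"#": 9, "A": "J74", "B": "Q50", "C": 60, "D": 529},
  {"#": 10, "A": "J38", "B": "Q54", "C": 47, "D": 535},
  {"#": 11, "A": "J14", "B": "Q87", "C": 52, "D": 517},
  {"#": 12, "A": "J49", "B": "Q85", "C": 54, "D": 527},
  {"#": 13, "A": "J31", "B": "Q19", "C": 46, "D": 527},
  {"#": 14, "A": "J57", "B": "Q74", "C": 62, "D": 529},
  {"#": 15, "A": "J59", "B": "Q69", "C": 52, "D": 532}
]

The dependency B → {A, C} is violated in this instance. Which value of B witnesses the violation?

Q19

B=Q54: rows 1, 10 → {A,C} = (J38, 47), (J38, 47) ✓
B=Q89: row 2 → {A,C} = (J59, 55) ✓
B=Q22: row 3 → {A,C} = (J49, 58) ✓
B=Q19: rows 4, 13 → {A,C} takes values {(J49, 60), (J31, 46)} — violation
B=Q69: rows 5, 15 → {A,C} = (J59, 52), (J59, 52) ✓
B=Q86: row 6 → {A,C} = (J38, 44) ✓
B=Q29: row 7 → {A,C} = (J95, 54) ✓
B=Q80: row 8 → {A,C} = (J82, 49) ✓
B=Q50: row 9 → {A,C} = (J74, 60) ✓
B=Q87: row 11 → {A,C} = (J14, 52) ✓
B=Q85: row 12 → {A,C} = (J49, 54) ✓
B=Q74: row 14 → {A,C} = (J57, 62) ✓
The only B value with inconsistent RHS is B=Q19.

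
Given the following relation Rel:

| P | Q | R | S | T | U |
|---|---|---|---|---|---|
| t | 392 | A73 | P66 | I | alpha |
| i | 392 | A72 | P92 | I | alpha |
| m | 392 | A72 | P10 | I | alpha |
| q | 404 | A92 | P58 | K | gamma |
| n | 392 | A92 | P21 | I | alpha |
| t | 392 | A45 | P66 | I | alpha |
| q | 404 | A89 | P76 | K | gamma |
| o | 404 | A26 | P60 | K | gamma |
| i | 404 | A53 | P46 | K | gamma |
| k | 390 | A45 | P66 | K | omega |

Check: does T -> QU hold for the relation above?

No

T=I: 5 rows → {Q,U} = (392, alpha), (392, alpha), (392, alpha), (392, alpha), (392, alpha) ✓
T=K: 5 rows → {Q,U} takes values {(404, gamma), (390, omega)} — violation
Two rows agree on T but differ on QU, so T -> QU does not hold.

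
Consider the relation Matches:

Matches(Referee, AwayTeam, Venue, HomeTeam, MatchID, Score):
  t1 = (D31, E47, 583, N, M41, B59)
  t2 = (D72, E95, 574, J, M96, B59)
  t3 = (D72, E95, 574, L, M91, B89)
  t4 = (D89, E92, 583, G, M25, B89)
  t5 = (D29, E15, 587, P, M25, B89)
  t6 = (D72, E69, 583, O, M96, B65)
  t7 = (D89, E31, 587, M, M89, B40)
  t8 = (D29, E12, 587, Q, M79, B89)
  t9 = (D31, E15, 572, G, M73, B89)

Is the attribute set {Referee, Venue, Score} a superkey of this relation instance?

No

Rows 5 and 8 have the same {Referee, Venue, Score} value (Referee=D29, Venue=587, Score=B89) but are distinct tuples, so {Referee, Venue, Score} does not determine every attribute — not a superkey.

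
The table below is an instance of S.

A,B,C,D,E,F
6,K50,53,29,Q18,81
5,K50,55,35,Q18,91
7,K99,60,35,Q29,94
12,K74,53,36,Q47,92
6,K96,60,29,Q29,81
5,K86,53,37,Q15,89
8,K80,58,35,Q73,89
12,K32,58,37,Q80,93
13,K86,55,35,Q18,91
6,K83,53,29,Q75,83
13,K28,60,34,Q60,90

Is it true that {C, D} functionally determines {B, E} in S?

No

(C=53, D=29): 2 rows → {B,E} takes values {(K50, Q18), (K83, Q75)} — violation
(C=55, D=35): 2 rows → {B,E} takes values {(K50, Q18), (K86, Q18)} — violation
(C=60, D=35): 1 row → {B,E} = (K99, Q29) ✓
(C=53, D=36): 1 row → {B,E} = (K74, Q47) ✓
(C=60, D=29): 1 row → {B,E} = (K96, Q29) ✓
(C=53, D=37): 1 row → {B,E} = (K86, Q15) ✓
(C=58, D=35): 1 row → {B,E} = (K80, Q73) ✓
(C=58, D=37): 1 row → {B,E} = (K32, Q80) ✓
(C=60, D=34): 1 row → {B,E} = (K28, Q60) ✓
Two rows agree on {C, D} but differ on {B, E}, so {C, D} → {B, E} does not hold.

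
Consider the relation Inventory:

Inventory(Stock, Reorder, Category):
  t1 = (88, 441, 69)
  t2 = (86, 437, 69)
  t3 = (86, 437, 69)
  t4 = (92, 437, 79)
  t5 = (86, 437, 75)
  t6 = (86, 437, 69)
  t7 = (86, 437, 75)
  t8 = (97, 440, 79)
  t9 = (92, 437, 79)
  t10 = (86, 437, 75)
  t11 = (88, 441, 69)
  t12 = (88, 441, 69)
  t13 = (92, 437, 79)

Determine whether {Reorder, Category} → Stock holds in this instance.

(Reorder=441, Category=69): rows 1, 11, 12 → Stock = 88, 88, 88 ✓
(Reorder=437, Category=69): rows 2, 3, 6 → Stock = 86, 86, 86 ✓
(Reorder=437, Category=79): rows 4, 9, 13 → Stock = 92, 92, 92 ✓
(Reorder=437, Category=75): rows 5, 7, 10 → Stock = 86, 86, 86 ✓
(Reorder=440, Category=79): row 8 → Stock = 97 ✓
Every {Reorder, Category} value is associated with a single Stock value, so {Reorder, Category} → Stock holds.

Yes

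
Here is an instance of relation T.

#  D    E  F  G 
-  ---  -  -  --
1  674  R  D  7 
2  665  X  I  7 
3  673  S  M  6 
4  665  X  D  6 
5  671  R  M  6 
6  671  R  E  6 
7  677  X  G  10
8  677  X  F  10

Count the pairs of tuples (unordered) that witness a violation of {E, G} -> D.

0

(E=R, G=6): all 2 rows agree on D — 0 pairs.
(E=X, G=10): all 2 rows agree on D — 0 pairs.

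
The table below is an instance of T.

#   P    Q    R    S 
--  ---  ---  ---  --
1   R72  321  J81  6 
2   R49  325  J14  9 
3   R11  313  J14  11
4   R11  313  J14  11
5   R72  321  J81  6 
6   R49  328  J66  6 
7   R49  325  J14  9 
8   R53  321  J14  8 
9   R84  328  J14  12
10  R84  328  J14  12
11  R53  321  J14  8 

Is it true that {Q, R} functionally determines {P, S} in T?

Yes

(Q=321, R=J81): rows 1, 5 → {P,S} = (R72, 6), (R72, 6) ✓
(Q=325, R=J14): rows 2, 7 → {P,S} = (R49, 9), (R49, 9) ✓
(Q=313, R=J14): rows 3, 4 → {P,S} = (R11, 11), (R11, 11) ✓
(Q=328, R=J66): row 6 → {P,S} = (R49, 6) ✓
(Q=321, R=J14): rows 8, 11 → {P,S} = (R53, 8), (R53, 8) ✓
(Q=328, R=J14): rows 9, 10 → {P,S} = (R84, 12), (R84, 12) ✓
Every {Q, R} value is associated with a single {P, S} value, so {Q, R} -> {P, S} holds.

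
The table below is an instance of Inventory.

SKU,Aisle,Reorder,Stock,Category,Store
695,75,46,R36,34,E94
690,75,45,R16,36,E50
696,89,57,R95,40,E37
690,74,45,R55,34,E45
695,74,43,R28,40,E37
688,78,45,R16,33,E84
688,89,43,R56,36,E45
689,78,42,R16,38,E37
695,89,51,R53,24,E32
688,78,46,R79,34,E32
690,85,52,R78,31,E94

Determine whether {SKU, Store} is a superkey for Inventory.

Yes

All 11 rows have distinct {SKU, Store} values, so {SKU, Store} → (all attributes) holds and {SKU, Store} is a superkey.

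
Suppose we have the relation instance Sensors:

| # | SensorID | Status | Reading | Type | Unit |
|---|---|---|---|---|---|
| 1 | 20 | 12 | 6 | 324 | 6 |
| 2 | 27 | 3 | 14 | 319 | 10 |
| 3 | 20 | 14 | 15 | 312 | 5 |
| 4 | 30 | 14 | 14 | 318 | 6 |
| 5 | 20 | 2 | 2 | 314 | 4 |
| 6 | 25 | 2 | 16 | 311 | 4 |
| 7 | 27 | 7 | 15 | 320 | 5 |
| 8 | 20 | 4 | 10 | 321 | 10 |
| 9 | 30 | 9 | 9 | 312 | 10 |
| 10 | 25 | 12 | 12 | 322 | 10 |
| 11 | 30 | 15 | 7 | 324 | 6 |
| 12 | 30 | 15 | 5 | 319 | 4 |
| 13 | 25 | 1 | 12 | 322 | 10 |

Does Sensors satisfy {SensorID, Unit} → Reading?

No

(SensorID=20, Unit=6): row 1 → Reading = 6 ✓
(SensorID=27, Unit=10): row 2 → Reading = 14 ✓
(SensorID=20, Unit=5): row 3 → Reading = 15 ✓
(SensorID=30, Unit=6): rows 4, 11 → Reading takes values {14, 7} — violation
(SensorID=20, Unit=4): row 5 → Reading = 2 ✓
(SensorID=25, Unit=4): row 6 → Reading = 16 ✓
(SensorID=27, Unit=5): row 7 → Reading = 15 ✓
(SensorID=20, Unit=10): row 8 → Reading = 10 ✓
(SensorID=30, Unit=10): row 9 → Reading = 9 ✓
(SensorID=25, Unit=10): rows 10, 13 → Reading = 12, 12 ✓
(SensorID=30, Unit=4): row 12 → Reading = 5 ✓
Two rows agree on {SensorID, Unit} but differ on Reading, so {SensorID, Unit} → Reading does not hold.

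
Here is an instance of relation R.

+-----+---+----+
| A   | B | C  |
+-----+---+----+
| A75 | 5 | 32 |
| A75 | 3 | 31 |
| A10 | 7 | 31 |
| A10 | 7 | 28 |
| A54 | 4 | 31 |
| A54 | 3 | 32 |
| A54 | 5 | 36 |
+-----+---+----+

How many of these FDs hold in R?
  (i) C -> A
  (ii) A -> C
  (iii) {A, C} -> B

(i) C -> A: C=32: 2 rows → A takes values {A75, A54} — violation; C=31: 3 rows → A takes values {A75, A10, A54} — violation — fails.
(ii) A -> C: A=A75: 2 rows → C takes values {32, 31} — violation; A=A10: 2 rows → C takes values {31, 28} — violation; A=A54: 3 rows → C takes values {31, 32, 36} — violation — fails.
(iii) {A, C} -> B: every LHS value maps to a single RHS value — holds.
1 of the 3 dependencies holds.

1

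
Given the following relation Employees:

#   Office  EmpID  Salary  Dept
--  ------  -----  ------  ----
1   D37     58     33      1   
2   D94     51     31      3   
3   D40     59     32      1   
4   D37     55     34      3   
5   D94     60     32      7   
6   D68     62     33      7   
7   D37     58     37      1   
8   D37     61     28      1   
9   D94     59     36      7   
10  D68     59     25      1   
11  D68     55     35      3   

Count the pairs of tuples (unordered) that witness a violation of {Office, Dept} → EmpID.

3

(Office=D37, Dept=1): violating pairs (1,8), (7,8) — 2 pairs.
(Office=D94, Dept=7): violating pairs (5,9) — 1 pair.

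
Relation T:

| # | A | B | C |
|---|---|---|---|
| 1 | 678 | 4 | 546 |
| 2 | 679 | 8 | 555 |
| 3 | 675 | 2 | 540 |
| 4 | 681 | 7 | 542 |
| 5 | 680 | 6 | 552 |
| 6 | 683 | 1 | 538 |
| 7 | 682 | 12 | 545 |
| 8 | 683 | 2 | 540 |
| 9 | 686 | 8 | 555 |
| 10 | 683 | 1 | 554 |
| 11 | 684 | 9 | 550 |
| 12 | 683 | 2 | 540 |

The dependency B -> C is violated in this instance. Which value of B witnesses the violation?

1

B=4: row 1 → C = 546 ✓
B=8: rows 2, 9 → C = 555, 555 ✓
B=2: rows 3, 8, 12 → C = 540, 540, 540 ✓
B=7: row 4 → C = 542 ✓
B=6: row 5 → C = 552 ✓
B=1: rows 6, 10 → C takes values {538, 554} — violation
B=12: row 7 → C = 545 ✓
B=9: row 11 → C = 550 ✓
The only B value with inconsistent C is B=1.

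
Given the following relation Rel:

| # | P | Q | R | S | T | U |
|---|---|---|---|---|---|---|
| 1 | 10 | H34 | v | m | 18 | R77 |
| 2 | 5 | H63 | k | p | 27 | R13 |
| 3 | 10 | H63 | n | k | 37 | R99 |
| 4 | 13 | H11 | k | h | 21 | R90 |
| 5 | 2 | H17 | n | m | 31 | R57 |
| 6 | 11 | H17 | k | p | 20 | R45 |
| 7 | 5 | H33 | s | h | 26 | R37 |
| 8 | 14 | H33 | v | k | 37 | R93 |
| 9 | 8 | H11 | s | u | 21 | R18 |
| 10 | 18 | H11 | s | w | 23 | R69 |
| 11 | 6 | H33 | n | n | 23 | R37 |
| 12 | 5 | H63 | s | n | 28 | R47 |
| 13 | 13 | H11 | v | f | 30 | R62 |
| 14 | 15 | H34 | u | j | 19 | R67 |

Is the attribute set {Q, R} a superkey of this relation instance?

Rows 9 and 10 have the same {Q, R} value (Q=H11, R=s) but are distinct tuples, so {Q, R} does not determine every attribute — not a superkey.

No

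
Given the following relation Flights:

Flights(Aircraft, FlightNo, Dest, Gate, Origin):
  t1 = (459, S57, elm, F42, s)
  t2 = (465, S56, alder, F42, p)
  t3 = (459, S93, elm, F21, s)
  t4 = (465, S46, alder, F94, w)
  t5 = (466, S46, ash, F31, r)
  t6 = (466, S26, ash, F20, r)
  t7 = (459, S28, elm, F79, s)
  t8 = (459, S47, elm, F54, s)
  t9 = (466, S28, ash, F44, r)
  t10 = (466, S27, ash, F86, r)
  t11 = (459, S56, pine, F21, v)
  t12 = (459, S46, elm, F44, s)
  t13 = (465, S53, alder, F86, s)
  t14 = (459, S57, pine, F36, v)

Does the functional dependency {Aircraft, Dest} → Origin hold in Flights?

(Aircraft=459, Dest=elm): rows 1, 3, 7, 8, 12 → Origin = s, s, s, s, s ✓
(Aircraft=465, Dest=alder): rows 2, 4, 13 → Origin takes values {p, w, s} — violation
(Aircraft=466, Dest=ash): rows 5, 6, 9, 10 → Origin = r, r, r, r ✓
(Aircraft=459, Dest=pine): rows 11, 14 → Origin = v, v ✓
Two rows agree on {Aircraft, Dest} but differ on Origin, so {Aircraft, Dest} → Origin does not hold.

No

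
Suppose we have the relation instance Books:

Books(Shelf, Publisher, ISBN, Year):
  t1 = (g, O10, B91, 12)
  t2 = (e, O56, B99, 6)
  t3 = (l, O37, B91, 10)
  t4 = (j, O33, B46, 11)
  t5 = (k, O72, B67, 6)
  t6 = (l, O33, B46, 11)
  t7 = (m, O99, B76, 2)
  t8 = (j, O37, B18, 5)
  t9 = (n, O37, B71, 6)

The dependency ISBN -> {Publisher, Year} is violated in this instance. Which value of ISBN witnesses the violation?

B91

ISBN=B91: rows 1, 3 → {Publisher,Year} takes values {(O10, 12), (O37, 10)} — violation
ISBN=B99: row 2 → {Publisher,Year} = (O56, 6) ✓
ISBN=B46: rows 4, 6 → {Publisher,Year} = (O33, 11), (O33, 11) ✓
ISBN=B67: row 5 → {Publisher,Year} = (O72, 6) ✓
ISBN=B76: row 7 → {Publisher,Year} = (O99, 2) ✓
ISBN=B18: row 8 → {Publisher,Year} = (O37, 5) ✓
ISBN=B71: row 9 → {Publisher,Year} = (O37, 6) ✓
The only ISBN value with inconsistent RHS is ISBN=B91.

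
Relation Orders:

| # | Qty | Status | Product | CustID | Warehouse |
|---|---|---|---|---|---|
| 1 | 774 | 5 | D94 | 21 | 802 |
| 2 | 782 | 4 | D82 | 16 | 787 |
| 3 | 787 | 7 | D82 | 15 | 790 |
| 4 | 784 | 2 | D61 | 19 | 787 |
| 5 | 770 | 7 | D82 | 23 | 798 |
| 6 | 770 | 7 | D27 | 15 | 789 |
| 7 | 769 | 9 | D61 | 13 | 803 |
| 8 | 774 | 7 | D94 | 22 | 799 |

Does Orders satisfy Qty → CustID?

Qty=774: rows 1, 8 → CustID takes values {21, 22} — violation
Qty=782: row 2 → CustID = 16 ✓
Qty=787: row 3 → CustID = 15 ✓
Qty=784: row 4 → CustID = 19 ✓
Qty=770: rows 5, 6 → CustID takes values {23, 15} — violation
Qty=769: row 7 → CustID = 13 ✓
Two rows agree on Qty but differ on CustID, so Qty → CustID does not hold.

No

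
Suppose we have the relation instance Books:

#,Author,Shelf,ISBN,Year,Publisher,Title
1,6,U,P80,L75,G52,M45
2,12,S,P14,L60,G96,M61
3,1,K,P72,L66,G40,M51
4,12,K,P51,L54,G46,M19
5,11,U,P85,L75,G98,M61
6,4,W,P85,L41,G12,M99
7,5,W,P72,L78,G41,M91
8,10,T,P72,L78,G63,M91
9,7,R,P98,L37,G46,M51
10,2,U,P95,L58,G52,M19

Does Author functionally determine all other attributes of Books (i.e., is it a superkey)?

No

Rows 2 and 4 have the same Author value Author=12 but are distinct tuples, so Author does not determine every attribute — not a superkey.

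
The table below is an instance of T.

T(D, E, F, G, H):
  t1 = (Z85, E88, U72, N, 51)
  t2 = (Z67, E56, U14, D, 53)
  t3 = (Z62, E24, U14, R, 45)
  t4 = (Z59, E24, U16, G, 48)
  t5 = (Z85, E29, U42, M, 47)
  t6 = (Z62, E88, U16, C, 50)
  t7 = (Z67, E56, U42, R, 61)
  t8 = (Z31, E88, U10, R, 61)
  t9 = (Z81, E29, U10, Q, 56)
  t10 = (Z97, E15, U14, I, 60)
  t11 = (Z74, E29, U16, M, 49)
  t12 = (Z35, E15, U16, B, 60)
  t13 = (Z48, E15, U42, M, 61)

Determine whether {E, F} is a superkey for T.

Yes

All 13 rows have distinct {E, F} values, so {E, F} → (all attributes) holds and {E, F} is a superkey.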